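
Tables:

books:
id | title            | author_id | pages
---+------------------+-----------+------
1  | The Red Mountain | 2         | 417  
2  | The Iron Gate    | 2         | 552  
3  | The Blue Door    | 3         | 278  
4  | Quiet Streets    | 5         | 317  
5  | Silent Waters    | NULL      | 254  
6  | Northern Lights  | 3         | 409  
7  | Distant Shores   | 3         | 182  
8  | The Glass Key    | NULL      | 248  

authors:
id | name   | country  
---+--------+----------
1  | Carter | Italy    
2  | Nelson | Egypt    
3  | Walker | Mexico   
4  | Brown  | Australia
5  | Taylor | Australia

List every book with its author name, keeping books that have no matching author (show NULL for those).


LEFT JOIN keeps every row from books (the left table); where author_id has no match in authors, the author columns become NULL. Walk through each book:
  - book 1 (The Red Mountain): author_id=2 -> matches Nelson
  - book 2 (The Iron Gate): author_id=2 -> matches Nelson
  - book 3 (The Blue Door): author_id=3 -> matches Walker
  - book 4 (Quiet Streets): author_id=5 -> matches Taylor
  - book 5 (Silent Waters): author_id=NULL, no match -> kept with NULL
  - book 6 (Northern Lights): author_id=3 -> matches Walker
  - book 7 (Distant Shores): author_id=3 -> matches Walker
  - book 8 (The Glass Key): author_id=NULL, no match -> kept with NULL
All 8 rows appear; 2 have NULL author.

SQL:
SELECT a.title, b.name AS author
FROM books a
LEFT JOIN authors b ON a.author_id = b.id

Result:
title            | author
-----------------+-------
The Red Mountain | Nelson
The Iron Gate    | Nelson
The Blue Door    | Walker
Quiet Streets    | Taylor
Silent Waters    | NULL  
Northern Lights  | Walker
Distant Shores   | Walker
The Glass Key    | NULL  


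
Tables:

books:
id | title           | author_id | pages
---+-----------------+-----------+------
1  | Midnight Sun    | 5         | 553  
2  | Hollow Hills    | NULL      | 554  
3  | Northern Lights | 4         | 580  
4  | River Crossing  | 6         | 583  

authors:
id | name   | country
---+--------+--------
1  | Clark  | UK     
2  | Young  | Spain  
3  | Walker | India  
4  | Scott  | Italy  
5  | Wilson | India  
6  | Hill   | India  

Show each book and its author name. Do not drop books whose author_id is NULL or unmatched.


LEFT JOIN keeps every row from books (the left table); where author_id has no match in authors, the author columns become NULL. Walk through each book:
  - book 1 (Midnight Sun): author_id=5 -> matches Wilson
  - book 2 (Hollow Hills): author_id=NULL, no match -> kept with NULL
  - book 3 (Northern Lights): author_id=4 -> matches Scott
  - book 4 (River Crossing): author_id=6 -> matches Hill
All 4 rows appear; 1 has NULL author.

SQL:
SELECT a.title, b.name AS author
FROM books a
LEFT JOIN authors b ON a.author_id = b.id

Result:
title           | author
----------------+-------
Midnight Sun    | Wilson
Hollow Hills    | NULL  
Northern Lights | Scott 
River Crossing  | Hill  


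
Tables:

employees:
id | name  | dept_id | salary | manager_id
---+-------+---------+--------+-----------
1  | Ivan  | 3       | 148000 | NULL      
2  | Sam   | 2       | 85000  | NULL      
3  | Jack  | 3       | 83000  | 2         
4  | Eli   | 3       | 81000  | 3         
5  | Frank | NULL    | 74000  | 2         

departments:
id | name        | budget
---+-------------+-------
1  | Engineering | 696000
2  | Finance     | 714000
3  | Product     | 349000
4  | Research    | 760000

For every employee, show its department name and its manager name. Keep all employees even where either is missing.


Two LEFT JOINs from the same base table employees: one to departments via dept_id, one to employees itself via manager_id. Both are LEFT so every employee is preserved.
Match against departments:
  - employee 1 (Ivan): dept_id=3 -> matches Product
  - employee 2 (Sam): dept_id=2 -> matches Finance
  - employee 3 (Jack): dept_id=3 -> matches Product
  - employee 4 (Eli): dept_id=3 -> matches Product
  - employee 5 (Frank): dept_id=NULL, no match -> kept with NULL
Match against employees (self):
  - employee 1 (Ivan): manager_id=NULL -> NULL
  - employee 2 (Sam): manager_id=NULL -> NULL
  - employee 3 (Jack): manager_id=2 -> Sam
  - employee 4 (Eli): manager_id=3 -> Jack
  - employee 5 (Frank): manager_id=2 -> Sam

SQL:
SELECT a.name, b.name AS department, c.name AS manager
FROM employees a
LEFT JOIN departments b ON a.dept_id = b.id
LEFT JOIN employees c ON a.manager_id = c.id

Result:
name  | department | manager
------+------------+--------
Ivan  | Product    | NULL   
Sam   | Finance    | NULL   
Jack  | Product    | Sam    
Eli   | Product    | Jack   
Frank | NULL       | Sam    


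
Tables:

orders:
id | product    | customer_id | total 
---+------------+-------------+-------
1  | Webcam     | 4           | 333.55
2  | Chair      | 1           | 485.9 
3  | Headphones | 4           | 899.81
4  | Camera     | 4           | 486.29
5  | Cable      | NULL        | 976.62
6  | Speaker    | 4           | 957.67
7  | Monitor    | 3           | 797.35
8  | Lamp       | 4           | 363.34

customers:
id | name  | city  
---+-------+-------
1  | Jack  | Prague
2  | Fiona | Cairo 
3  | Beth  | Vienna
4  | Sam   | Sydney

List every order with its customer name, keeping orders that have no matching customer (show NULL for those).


LEFT JOIN keeps every row from orders (the left table); where customer_id has no match in customers, the customer columns become NULL. Walk through each order:
  - order 1 (Webcam): customer_id=4 -> matches Sam
  - order 2 (Chair): customer_id=1 -> matches Jack
  - order 3 (Headphones): customer_id=4 -> matches Sam
  - order 4 (Camera): customer_id=4 -> matches Sam
  - order 5 (Cable): customer_id=NULL, no match -> kept with NULL
  - order 6 (Speaker): customer_id=4 -> matches Sam
  - order 7 (Monitor): customer_id=3 -> matches Beth
  - order 8 (Lamp): customer_id=4 -> matches Sam
All 8 rows appear; 1 has NULL customer.

SQL:
SELECT a.product, b.name AS customer
FROM orders a
LEFT JOIN customers b ON a.customer_id = b.id

Result:
product    | customer
-----------+---------
Webcam     | Sam     
Chair      | Jack    
Headphones | Sam     
Camera     | Sam     
Cable      | NULL    
Speaker    | Sam     
Monitor    | Beth    
Lamp       | Sam     


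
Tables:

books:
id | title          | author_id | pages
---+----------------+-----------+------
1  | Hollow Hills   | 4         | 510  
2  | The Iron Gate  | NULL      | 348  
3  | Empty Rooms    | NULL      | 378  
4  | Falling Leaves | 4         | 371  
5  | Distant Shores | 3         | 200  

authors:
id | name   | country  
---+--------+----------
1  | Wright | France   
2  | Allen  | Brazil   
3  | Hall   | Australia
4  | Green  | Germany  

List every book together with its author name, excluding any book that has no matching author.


INNER JOIN keeps only books rows whose author_id matches an id in authors. Walk through each book:
  - book 1 (Hollow Hills): author_id=4 -> matches Green
  - book 2 (The Iron Gate): author_id=NULL, no match -> dropped
  - book 3 (Empty Rooms): author_id=NULL, no match -> dropped
  - book 4 (Falling Leaves): author_id=4 -> matches Green
  - book 5 (Distant Shores): author_id=3 -> matches Hall
So 2 of 5 rows are dropped.

SQL:
SELECT a.title, b.name AS author
FROM books a
INNER JOIN authors b ON a.author_id = b.id

Result:
title          | author
---------------+-------
Hollow Hills   | Green 
Falling Leaves | Green 
Distant Shores | Hall  


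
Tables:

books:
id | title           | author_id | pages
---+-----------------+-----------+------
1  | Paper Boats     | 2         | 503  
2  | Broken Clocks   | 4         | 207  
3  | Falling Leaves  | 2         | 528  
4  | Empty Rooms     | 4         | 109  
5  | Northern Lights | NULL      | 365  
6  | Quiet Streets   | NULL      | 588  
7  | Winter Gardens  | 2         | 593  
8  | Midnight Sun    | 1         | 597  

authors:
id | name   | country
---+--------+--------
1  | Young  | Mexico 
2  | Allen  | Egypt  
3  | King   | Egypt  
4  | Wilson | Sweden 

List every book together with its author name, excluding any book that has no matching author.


INNER JOIN keeps only books rows whose author_id matches an id in authors. Walk through each book:
  - book 1 (Paper Boats): author_id=2 -> matches Allen
  - book 2 (Broken Clocks): author_id=4 -> matches Wilson
  - book 3 (Falling Leaves): author_id=2 -> matches Allen
  - book 4 (Empty Rooms): author_id=4 -> matches Wilson
  - book 5 (Northern Lights): author_id=NULL, no match -> dropped
  - book 6 (Quiet Streets): author_id=NULL, no match -> dropped
  - book 7 (Winter Gardens): author_id=2 -> matches Allen
  - book 8 (Midnight Sun): author_id=1 -> matches Young
So 2 of 8 rows are dropped.

SQL:
SELECT a.title, b.name AS author
FROM books a
INNER JOIN authors b ON a.author_id = b.id

Result:
title          | author
---------------+-------
Paper Boats    | Allen 
Broken Clocks  | Wilson
Falling Leaves | Allen 
Empty Rooms    | Wilson
Winter Gardens | Allen 
Midnight Sun   | Young 


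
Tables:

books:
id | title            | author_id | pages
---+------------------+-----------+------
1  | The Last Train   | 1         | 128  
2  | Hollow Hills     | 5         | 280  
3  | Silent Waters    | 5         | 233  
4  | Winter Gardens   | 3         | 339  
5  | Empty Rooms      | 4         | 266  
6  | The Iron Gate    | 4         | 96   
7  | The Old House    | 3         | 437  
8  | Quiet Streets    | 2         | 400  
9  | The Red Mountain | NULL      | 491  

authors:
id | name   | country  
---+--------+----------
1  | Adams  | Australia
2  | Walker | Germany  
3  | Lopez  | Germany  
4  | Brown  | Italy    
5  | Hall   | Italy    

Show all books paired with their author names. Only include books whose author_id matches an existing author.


INNER JOIN keeps only books rows whose author_id matches an id in authors. Walk through each book:
  - book 1 (The Last Train): author_id=1 -> matches Adams
  - book 2 (Hollow Hills): author_id=5 -> matches Hall
  - book 3 (Silent Waters): author_id=5 -> matches Hall
  - book 4 (Winter Gardens): author_id=3 -> matches Lopez
  - book 5 (Empty Rooms): author_id=4 -> matches Brown
  - book 6 (The Iron Gate): author_id=4 -> matches Brown
  - book 7 (The Old House): author_id=3 -> matches Lopez
  - book 8 (Quiet Streets): author_id=2 -> matches Walker
  - book 9 (The Red Mountain): author_id=NULL, no match -> dropped
So 1 of 9 rows is dropped.

SQL:
SELECT a.title, b.name AS author
FROM books a
INNER JOIN authors b ON a.author_id = b.id

Result:
title          | author
---------------+-------
The Last Train | Adams 
Hollow Hills   | Hall  
Silent Waters  | Hall  
Winter Gardens | Lopez 
Empty Rooms    | Brown 
The Iron Gate  | Brown 
The Old House  | Lopez 
Quiet Streets  | Walker


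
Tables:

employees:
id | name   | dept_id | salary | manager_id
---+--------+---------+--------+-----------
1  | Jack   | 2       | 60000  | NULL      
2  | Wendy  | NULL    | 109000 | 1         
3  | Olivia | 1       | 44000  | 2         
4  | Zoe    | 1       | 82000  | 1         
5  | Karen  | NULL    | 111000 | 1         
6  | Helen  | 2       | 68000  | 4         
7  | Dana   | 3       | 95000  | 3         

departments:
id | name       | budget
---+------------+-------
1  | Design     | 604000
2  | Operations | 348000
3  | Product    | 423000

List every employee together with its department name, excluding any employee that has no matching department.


INNER JOIN keeps only employees rows whose dept_id matches an id in departments. Walk through each employee:
  - employee 1 (Jack): dept_id=2 -> matches Operations
  - employee 2 (Wendy): dept_id=NULL, no match -> dropped
  - employee 3 (Olivia): dept_id=1 -> matches Design
  - employee 4 (Zoe): dept_id=1 -> matches Design
  - employee 5 (Karen): dept_id=NULL, no match -> dropped
  - employee 6 (Helen): dept_id=2 -> matches Operations
  - employee 7 (Dana): dept_id=3 -> matches Product
So 2 of 7 rows are dropped.

SQL:
SELECT a.name, b.name AS department
FROM employees a
INNER JOIN departments b ON a.dept_id = b.id

Result:
name   | department
-------+-----------
Jack   | Operations
Olivia | Design    
Zoe    | Design    
Helen  | Operations
Dana   | Product   


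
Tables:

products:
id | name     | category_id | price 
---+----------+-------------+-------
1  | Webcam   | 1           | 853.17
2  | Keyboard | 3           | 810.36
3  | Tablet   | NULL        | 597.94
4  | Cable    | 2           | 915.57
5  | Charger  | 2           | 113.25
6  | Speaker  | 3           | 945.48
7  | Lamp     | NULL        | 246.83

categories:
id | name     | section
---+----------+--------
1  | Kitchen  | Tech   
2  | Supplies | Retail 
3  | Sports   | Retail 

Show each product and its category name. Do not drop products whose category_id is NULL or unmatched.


LEFT JOIN keeps every row from products (the left table); where category_id has no match in categories, the category columns become NULL. Walk through each product:
  - product 1 (Webcam): category_id=1 -> matches Kitchen
  - product 2 (Keyboard): category_id=3 -> matches Sports
  - product 3 (Tablet): category_id=NULL, no match -> kept with NULL
  - product 4 (Cable): category_id=2 -> matches Supplies
  - product 5 (Charger): category_id=2 -> matches Supplies
  - product 6 (Speaker): category_id=3 -> matches Sports
  - product 7 (Lamp): category_id=NULL, no match -> kept with NULL
All 7 rows appear; 2 have NULL category.

SQL:
SELECT a.name, b.name AS category
FROM products a
LEFT JOIN categories b ON a.category_id = b.id

Result:
name     | category
---------+---------
Webcam   | Kitchen 
Keyboard | Sports  
Tablet   | NULL    
Cable    | Supplies
Charger  | Supplies
Speaker  | Sports  
Lamp     | NULL    


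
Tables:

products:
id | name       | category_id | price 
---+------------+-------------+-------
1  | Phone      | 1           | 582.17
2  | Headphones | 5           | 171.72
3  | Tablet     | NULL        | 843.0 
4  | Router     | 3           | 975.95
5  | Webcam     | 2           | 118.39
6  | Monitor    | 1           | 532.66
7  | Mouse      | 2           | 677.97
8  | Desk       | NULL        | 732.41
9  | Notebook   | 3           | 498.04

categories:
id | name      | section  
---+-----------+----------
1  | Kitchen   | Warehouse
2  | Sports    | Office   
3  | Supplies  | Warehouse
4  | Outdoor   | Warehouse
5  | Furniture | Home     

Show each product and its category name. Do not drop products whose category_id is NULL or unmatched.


LEFT JOIN keeps every row from products (the left table); where category_id has no match in categories, the category columns become NULL. Walk through each product:
  - product 1 (Phone): category_id=1 -> matches Kitchen
  - product 2 (Headphones): category_id=5 -> matches Furniture
  - product 3 (Tablet): category_id=NULL, no match -> kept with NULL
  - product 4 (Router): category_id=3 -> matches Supplies
  - product 5 (Webcam): category_id=2 -> matches Sports
  - product 6 (Monitor): category_id=1 -> matches Kitchen
  - product 7 (Mouse): category_id=2 -> matches Sports
  - product 8 (Desk): category_id=NULL, no match -> kept with NULL
  - product 9 (Notebook): category_id=3 -> matches Supplies
All 9 rows appear; 2 have NULL category.

SQL:
SELECT a.name, b.name AS category
FROM products a
LEFT JOIN categories b ON a.category_id = b.id

Result:
name       | category 
-----------+----------
Phone      | Kitchen  
Headphones | Furniture
Tablet     | NULL     
Router     | Supplies 
Webcam     | Sports   
Monitor    | Kitchen  
Mouse      | Sports   
Desk       | NULL     
Notebook   | Supplies 


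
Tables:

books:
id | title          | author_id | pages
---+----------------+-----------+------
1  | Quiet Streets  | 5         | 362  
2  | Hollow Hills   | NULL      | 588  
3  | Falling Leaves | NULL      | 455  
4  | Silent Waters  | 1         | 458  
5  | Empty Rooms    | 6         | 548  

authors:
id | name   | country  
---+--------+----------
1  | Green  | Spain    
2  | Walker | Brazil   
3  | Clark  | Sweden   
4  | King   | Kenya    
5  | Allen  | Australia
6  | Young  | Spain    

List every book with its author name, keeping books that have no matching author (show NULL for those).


LEFT JOIN keeps every row from books (the left table); where author_id has no match in authors, the author columns become NULL. Walk through each book:
  - book 1 (Quiet Streets): author_id=5 -> matches Allen
  - book 2 (Hollow Hills): author_id=NULL, no match -> kept with NULL
  - book 3 (Falling Leaves): author_id=NULL, no match -> kept with NULL
  - book 4 (Silent Waters): author_id=1 -> matches Green
  - book 5 (Empty Rooms): author_id=6 -> matches Young
All 5 rows appear; 2 have NULL author.

SQL:
SELECT a.title, b.name AS author
FROM books a
LEFT JOIN authors b ON a.author_id = b.id

Result:
title          | author
---------------+-------
Quiet Streets  | Allen 
Hollow Hills   | NULL  
Falling Leaves | NULL  
Silent Waters  | Green 
Empty Rooms    | Young 


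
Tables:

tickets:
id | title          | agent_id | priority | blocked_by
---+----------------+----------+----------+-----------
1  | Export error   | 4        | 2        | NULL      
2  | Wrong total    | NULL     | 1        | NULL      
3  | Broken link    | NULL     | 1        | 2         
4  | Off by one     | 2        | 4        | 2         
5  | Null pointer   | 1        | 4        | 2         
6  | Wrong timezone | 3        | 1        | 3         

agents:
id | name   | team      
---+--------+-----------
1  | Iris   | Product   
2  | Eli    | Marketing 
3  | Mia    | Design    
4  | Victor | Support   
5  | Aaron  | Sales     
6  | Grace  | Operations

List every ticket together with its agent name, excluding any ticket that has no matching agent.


INNER JOIN keeps only tickets rows whose agent_id matches an id in agents. Walk through each ticket:
  - ticket 1 (Export error): agent_id=4 -> matches Victor
  - ticket 2 (Wrong total): agent_id=NULL, no match -> dropped
  - ticket 3 (Broken link): agent_id=NULL, no match -> dropped
  - ticket 4 (Off by one): agent_id=2 -> matches Eli
  - ticket 5 (Null pointer): agent_id=1 -> matches Iris
  - ticket 6 (Wrong timezone): agent_id=3 -> matches Mia
So 2 of 6 rows are dropped.

SQL:
SELECT a.title, b.name AS agent
FROM tickets a
INNER JOIN agents b ON a.agent_id = b.id

Result:
title          | agent 
---------------+-------
Export error   | Victor
Off by one     | Eli   
Null pointer   | Iris  
Wrong timezone | Mia   


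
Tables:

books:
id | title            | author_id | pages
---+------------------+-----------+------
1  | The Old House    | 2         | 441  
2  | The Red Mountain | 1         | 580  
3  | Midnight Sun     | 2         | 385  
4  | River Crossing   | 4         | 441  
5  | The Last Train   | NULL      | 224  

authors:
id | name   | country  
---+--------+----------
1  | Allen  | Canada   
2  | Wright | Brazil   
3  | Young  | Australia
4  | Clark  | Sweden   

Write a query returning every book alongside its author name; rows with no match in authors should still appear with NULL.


LEFT JOIN keeps every row from books (the left table); where author_id has no match in authors, the author columns become NULL. Walk through each book:
  - book 1 (The Old House): author_id=2 -> matches Wright
  - book 2 (The Red Mountain): author_id=1 -> matches Allen
  - book 3 (Midnight Sun): author_id=2 -> matches Wright
  - book 4 (River Crossing): author_id=4 -> matches Clark
  - book 5 (The Last Train): author_id=NULL, no match -> kept with NULL
All 5 rows appear; 1 has NULL author.

SQL:
SELECT a.title, b.name AS author
FROM books a
LEFT JOIN authors b ON a.author_id = b.id

Result:
title            | author
-----------------+-------
The Old House    | Wright
The Red Mountain | Allen 
Midnight Sun     | Wright
River Crossing   | Clark 
The Last Train   | NULL  


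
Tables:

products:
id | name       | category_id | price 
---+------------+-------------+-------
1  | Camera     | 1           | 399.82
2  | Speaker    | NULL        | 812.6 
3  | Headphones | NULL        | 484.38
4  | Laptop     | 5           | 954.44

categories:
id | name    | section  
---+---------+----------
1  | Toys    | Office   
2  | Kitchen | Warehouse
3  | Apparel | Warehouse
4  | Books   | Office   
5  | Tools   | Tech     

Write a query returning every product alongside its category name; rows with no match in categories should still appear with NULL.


LEFT JOIN keeps every row from products (the left table); where category_id has no match in categories, the category columns become NULL. Walk through each product:
  - product 1 (Camera): category_id=1 -> matches Toys
  - product 2 (Speaker): category_id=NULL, no match -> kept with NULL
  - product 3 (Headphones): category_id=NULL, no match -> kept with NULL
  - product 4 (Laptop): category_id=5 -> matches Tools
All 4 rows appear; 2 have NULL category.

SQL:
SELECT a.name, b.name AS category
FROM products a
LEFT JOIN categories b ON a.category_id = b.id

Result:
name       | category
-----------+---------
Camera     | Toys    
Speaker    | NULL    
Headphones | NULL    
Laptop     | Tools   


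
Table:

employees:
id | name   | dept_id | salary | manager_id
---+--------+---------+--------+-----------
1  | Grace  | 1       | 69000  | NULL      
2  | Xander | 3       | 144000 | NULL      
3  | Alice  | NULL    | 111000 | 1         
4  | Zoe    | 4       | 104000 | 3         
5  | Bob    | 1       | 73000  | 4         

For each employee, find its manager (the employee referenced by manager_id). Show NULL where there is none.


This is a self-join: employees is joined to a second copy of itself, matching each row's manager_id to another row's id. Use LEFT JOIN so rows with manager_id=NULL are kept.
  - employee 1 (Grace): manager_id=NULL -> NULL
  - employee 2 (Xander): manager_id=NULL -> NULL
  - employee 3 (Alice): manager_id=1 -> Grace
  - employee 4 (Zoe): manager_id=3 -> Alice
  - employee 5 (Bob): manager_id=4 -> Zoe

SQL:
SELECT a.name AS item, b.name AS manager
FROM employees a
LEFT JOIN employees b ON a.manager_id = b.id

Result:
item   | manager
-------+--------
Grace  | NULL   
Xander | NULL   
Alice  | Grace  
Zoe    | Alice  
Bob    | Zoe    


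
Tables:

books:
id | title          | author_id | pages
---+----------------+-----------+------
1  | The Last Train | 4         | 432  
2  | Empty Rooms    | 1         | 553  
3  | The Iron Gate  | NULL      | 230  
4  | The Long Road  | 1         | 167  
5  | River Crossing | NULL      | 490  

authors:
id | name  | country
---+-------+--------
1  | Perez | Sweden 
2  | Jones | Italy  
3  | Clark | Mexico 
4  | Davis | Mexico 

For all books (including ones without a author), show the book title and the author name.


LEFT JOIN keeps every row from books (the left table); where author_id has no match in authors, the author columns become NULL. Walk through each book:
  - book 1 (The Last Train): author_id=4 -> matches Davis
  - book 2 (Empty Rooms): author_id=1 -> matches Perez
  - book 3 (The Iron Gate): author_id=NULL, no match -> kept with NULL
  - book 4 (The Long Road): author_id=1 -> matches Perez
  - book 5 (River Crossing): author_id=NULL, no match -> kept with NULL
All 5 rows appear; 2 have NULL author.

SQL:
SELECT a.title, b.name AS author
FROM books a
LEFT JOIN authors b ON a.author_id = b.id

Result:
title          | author
---------------+-------
The Last Train | Davis 
Empty Rooms    | Perez 
The Iron Gate  | NULL  
The Long Road  | Perez 
River Crossing | NULL  


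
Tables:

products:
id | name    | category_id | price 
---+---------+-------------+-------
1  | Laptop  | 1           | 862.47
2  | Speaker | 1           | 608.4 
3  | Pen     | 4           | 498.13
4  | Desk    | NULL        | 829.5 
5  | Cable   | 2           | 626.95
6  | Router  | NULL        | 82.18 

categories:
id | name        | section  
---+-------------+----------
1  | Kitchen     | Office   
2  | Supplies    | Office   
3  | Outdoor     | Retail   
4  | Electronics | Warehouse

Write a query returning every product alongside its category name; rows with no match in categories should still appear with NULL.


LEFT JOIN keeps every row from products (the left table); where category_id has no match in categories, the category columns become NULL. Walk through each product:
  - product 1 (Laptop): category_id=1 -> matches Kitchen
  - product 2 (Speaker): category_id=1 -> matches Kitchen
  - product 3 (Pen): category_id=4 -> matches Electronics
  - product 4 (Desk): category_id=NULL, no match -> kept with NULL
  - product 5 (Cable): category_id=2 -> matches Supplies
  - product 6 (Router): category_id=NULL, no match -> kept with NULL
All 6 rows appear; 2 have NULL category.

SQL:
SELECT a.name, b.name AS category
FROM products a
LEFT JOIN categories b ON a.category_id = b.id

Result:
name    | category   
--------+------------
Laptop  | Kitchen    
Speaker | Kitchen    
Pen     | Electronics
Desk    | NULL       
Cable   | Supplies   
Router  | NULL       


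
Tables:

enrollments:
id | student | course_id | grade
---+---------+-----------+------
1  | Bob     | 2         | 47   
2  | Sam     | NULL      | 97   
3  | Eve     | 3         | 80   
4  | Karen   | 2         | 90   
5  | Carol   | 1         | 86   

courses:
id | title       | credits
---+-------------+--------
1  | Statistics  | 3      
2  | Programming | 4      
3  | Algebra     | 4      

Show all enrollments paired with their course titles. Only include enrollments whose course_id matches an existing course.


INNER JOIN keeps only enrollments rows whose course_id matches an id in courses. Walk through each enrollment:
  - enrollment 1 (Bob): course_id=2 -> matches Programming
  - enrollment 2 (Sam): course_id=NULL, no match -> dropped
  - enrollment 3 (Eve): course_id=3 -> matches Algebra
  - enrollment 4 (Karen): course_id=2 -> matches Programming
  - enrollment 5 (Carol): course_id=1 -> matches Statistics
So 1 of 5 rows is dropped.

SQL:
SELECT a.student, b.title AS course
FROM enrollments a
INNER JOIN courses b ON a.course_id = b.id

Result:
student | course     
--------+------------
Bob     | Programming
Eve     | Algebra    
Karen   | Programming
Carol   | Statistics 


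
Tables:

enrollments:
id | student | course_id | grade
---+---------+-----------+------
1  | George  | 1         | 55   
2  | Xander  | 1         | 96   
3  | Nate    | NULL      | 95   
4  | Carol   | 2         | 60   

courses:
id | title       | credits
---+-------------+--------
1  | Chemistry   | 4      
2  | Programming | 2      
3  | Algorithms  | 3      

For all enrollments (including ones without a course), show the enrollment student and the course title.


LEFT JOIN keeps every row from enrollments (the left table); where course_id has no match in courses, the course columns become NULL. Walk through each enrollment:
  - enrollment 1 (George): course_id=1 -> matches Chemistry
  - enrollment 2 (Xander): course_id=1 -> matches Chemistry
  - enrollment 3 (Nate): course_id=NULL, no match -> kept with NULL
  - enrollment 4 (Carol): course_id=2 -> matches Programming
All 4 rows appear; 1 has NULL course.

SQL:
SELECT a.student, b.title AS course
FROM enrollments a
LEFT JOIN courses b ON a.course_id = b.id

Result:
student | course     
--------+------------
George  | Chemistry  
Xander  | Chemistry  
Nate    | NULL       
Carol   | Programming


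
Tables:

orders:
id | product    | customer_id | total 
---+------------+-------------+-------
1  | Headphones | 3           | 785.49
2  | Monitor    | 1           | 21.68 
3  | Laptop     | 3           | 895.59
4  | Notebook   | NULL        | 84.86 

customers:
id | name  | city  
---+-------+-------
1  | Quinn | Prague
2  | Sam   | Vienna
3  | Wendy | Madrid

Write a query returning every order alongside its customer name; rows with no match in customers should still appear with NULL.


LEFT JOIN keeps every row from orders (the left table); where customer_id has no match in customers, the customer columns become NULL. Walk through each order:
  - order 1 (Headphones): customer_id=3 -> matches Wendy
  - order 2 (Monitor): customer_id=1 -> matches Quinn
  - order 3 (Laptop): customer_id=3 -> matches Wendy
  - order 4 (Notebook): customer_id=NULL, no match -> kept with NULL
All 4 rows appear; 1 has NULL customer.

SQL:
SELECT a.product, b.name AS customer
FROM orders a
LEFT JOIN customers b ON a.customer_id = b.id

Result:
product    | customer
-----------+---------
Headphones | Wendy   
Monitor    | Quinn   
Laptop     | Wendy   
Notebook   | NULL    


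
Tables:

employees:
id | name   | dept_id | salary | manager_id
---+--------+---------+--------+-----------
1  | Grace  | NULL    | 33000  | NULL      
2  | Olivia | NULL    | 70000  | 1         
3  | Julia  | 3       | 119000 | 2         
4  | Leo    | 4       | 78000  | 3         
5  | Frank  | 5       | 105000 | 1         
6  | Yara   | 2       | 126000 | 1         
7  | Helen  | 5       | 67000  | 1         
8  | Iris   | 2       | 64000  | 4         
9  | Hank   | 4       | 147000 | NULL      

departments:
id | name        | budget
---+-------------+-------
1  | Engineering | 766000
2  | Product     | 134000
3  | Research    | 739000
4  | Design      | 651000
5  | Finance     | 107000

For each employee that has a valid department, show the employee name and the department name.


INNER JOIN keeps only employees rows whose dept_id matches an id in departments. Walk through each employee:
  - employee 1 (Grace): dept_id=NULL, no match -> dropped
  - employee 2 (Olivia): dept_id=NULL, no match -> dropped
  - employee 3 (Julia): dept_id=3 -> matches Research
  - employee 4 (Leo): dept_id=4 -> matches Design
  - employee 5 (Frank): dept_id=5 -> matches Finance
  - employee 6 (Yara): dept_id=2 -> matches Product
  - employee 7 (Helen): dept_id=5 -> matches Finance
  - employee 8 (Iris): dept_id=2 -> matches Product
  - employee 9 (Hank): dept_id=4 -> matches Design
So 2 of 9 rows are dropped.

SQL:
SELECT a.name, b.name AS department
FROM employees a
INNER JOIN departments b ON a.dept_id = b.id

Result:
name  | department
------+-----------
Julia | Research  
Leo   | Design    
Frank | Finance   
Yara  | Product   
Helen | Finance   
Iris  | Product   
Hank  | Design    


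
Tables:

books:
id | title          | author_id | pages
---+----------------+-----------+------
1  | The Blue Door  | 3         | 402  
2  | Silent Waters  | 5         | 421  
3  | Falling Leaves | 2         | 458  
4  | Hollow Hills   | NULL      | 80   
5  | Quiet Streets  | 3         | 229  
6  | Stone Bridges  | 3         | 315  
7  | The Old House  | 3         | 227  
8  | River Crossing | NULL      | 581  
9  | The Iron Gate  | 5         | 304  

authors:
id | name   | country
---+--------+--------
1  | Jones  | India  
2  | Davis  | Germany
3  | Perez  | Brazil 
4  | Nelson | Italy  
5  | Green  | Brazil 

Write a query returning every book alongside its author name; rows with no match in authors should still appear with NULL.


LEFT JOIN keeps every row from books (the left table); where author_id has no match in authors, the author columns become NULL. Walk through each book:
  - book 1 (The Blue Door): author_id=3 -> matches Perez
  - book 2 (Silent Waters): author_id=5 -> matches Green
  - book 3 (Falling Leaves): author_id=2 -> matches Davis
  - book 4 (Hollow Hills): author_id=NULL, no match -> kept with NULL
  - book 5 (Quiet Streets): author_id=3 -> matches Perez
  - book 6 (Stone Bridges): author_id=3 -> matches Perez
  - book 7 (The Old House): author_id=3 -> matches Perez
  - book 8 (River Crossing): author_id=NULL, no match -> kept with NULL
  - book 9 (The Iron Gate): author_id=5 -> matches Green
All 9 rows appear; 2 have NULL author.

SQL:
SELECT a.title, b.name AS author
FROM books a
LEFT JOIN authors b ON a.author_id = b.id

Result:
title          | author
---------------+-------
The Blue Door  | Perez 
Silent Waters  | Green 
Falling Leaves | Davis 
Hollow Hills   | NULL  
Quiet Streets  | Perez 
Stone Bridges  | Perez 
The Old House  | Perez 
River Crossing | NULL  
The Iron Gate  | Green 


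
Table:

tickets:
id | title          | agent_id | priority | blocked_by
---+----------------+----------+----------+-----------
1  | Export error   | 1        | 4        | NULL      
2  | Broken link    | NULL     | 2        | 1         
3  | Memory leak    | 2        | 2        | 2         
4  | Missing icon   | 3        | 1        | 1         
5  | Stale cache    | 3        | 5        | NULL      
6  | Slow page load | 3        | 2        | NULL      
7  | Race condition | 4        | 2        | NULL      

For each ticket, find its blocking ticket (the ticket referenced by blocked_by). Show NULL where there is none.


This is a self-join: tickets is joined to a second copy of itself, matching each row's blocked_by to another row's id. Use LEFT JOIN so rows with blocked_by=NULL are kept.
  - ticket 1 (Export error): blocked_by=NULL -> NULL
  - ticket 2 (Broken link): blocked_by=1 -> Export error
  - ticket 3 (Memory leak): blocked_by=2 -> Broken link
  - ticket 4 (Missing icon): blocked_by=1 -> Export error
  - ticket 5 (Stale cache): blocked_by=NULL -> NULL
  - ticket 6 (Slow page load): blocked_by=NULL -> NULL
  - ticket 7 (Race condition): blocked_by=NULL -> NULL

SQL:
SELECT a.title AS item, b.title AS blocked_by
FROM tickets a
LEFT JOIN tickets b ON a.blocked_by = b.id

Result:
item           | blocked_by  
---------------+-------------
Export error   | NULL        
Broken link    | Export error
Memory leak    | Broken link 
Missing icon   | Export error
Stale cache    | NULL        
Slow page load | NULL        
Race condition | NULL        


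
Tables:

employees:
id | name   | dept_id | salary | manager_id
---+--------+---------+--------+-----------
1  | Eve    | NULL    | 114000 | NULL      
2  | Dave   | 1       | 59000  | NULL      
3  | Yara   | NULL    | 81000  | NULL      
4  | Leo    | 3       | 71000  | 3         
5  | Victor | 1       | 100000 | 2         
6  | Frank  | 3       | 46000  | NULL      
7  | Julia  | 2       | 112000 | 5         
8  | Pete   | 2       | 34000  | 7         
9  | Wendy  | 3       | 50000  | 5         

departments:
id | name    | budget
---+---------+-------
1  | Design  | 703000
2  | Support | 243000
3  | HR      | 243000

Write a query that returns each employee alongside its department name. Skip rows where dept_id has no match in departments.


INNER JOIN keeps only employees rows whose dept_id matches an id in departments. Walk through each employee:
  - employee 1 (Eve): dept_id=NULL, no match -> dropped
  - employee 2 (Dave): dept_id=1 -> matches Design
  - employee 3 (Yara): dept_id=NULL, no match -> dropped
  - employee 4 (Leo): dept_id=3 -> matches HR
  - employee 5 (Victor): dept_id=1 -> matches Design
  - employee 6 (Frank): dept_id=3 -> matches HR
  - employee 7 (Julia): dept_id=2 -> matches Support
  - employee 8 (Pete): dept_id=2 -> matches Support
  - employee 9 (Wendy): dept_id=3 -> matches HR
So 2 of 9 rows are dropped.

SQL:
SELECT a.name, b.name AS department
FROM employees a
INNER JOIN departments b ON a.dept_id = b.id

Result:
name   | department
-------+-----------
Dave   | Design    
Leo    | HR        
Victor | Design    
Frank  | HR        
Julia  | Support   
Pete   | Support   
Wendy  | HR        


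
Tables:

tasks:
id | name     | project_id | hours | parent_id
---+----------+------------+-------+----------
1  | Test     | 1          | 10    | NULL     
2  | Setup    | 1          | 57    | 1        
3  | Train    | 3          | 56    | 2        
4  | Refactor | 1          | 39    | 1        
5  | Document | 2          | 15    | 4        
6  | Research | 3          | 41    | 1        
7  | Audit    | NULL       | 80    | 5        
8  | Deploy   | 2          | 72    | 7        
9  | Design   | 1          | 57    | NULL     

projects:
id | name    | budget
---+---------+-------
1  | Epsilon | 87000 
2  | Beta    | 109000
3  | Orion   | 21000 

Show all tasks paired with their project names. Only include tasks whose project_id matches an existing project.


INNER JOIN keeps only tasks rows whose project_id matches an id in projects. Walk through each task:
  - task 1 (Test): project_id=1 -> matches Epsilon
  - task 2 (Setup): project_id=1 -> matches Epsilon
  - task 3 (Train): project_id=3 -> matches Orion
  - task 4 (Refactor): project_id=1 -> matches Epsilon
  - task 5 (Document): project_id=2 -> matches Beta
  - task 6 (Research): project_id=3 -> matches Orion
  - task 7 (Audit): project_id=NULL, no match -> dropped
  - task 8 (Deploy): project_id=2 -> matches Beta
  - task 9 (Design): project_id=1 -> matches Epsilon
So 1 of 9 rows is dropped.

SQL:
SELECT a.name, b.name AS project
FROM tasks a
INNER JOIN projects b ON a.project_id = b.id

Result:
name     | project
---------+--------
Test     | Epsilon
Setup    | Epsilon
Train    | Orion  
Refactor | Epsilon
Document | Beta   
Research | Orion  
Deploy   | Beta   
Design   | Epsilon


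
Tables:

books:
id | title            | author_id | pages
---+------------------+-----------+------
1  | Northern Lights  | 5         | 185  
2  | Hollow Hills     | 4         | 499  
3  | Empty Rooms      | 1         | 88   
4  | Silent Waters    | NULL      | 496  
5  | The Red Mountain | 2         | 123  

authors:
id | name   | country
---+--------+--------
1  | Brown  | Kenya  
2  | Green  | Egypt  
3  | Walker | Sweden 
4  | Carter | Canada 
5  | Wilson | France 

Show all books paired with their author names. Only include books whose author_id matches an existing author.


INNER JOIN keeps only books rows whose author_id matches an id in authors. Walk through each book:
  - book 1 (Northern Lights): author_id=5 -> matches Wilson
  - book 2 (Hollow Hills): author_id=4 -> matches Carter
  - book 3 (Empty Rooms): author_id=1 -> matches Brown
  - book 4 (Silent Waters): author_id=NULL, no match -> dropped
  - book 5 (The Red Mountain): author_id=2 -> matches Green
So 1 of 5 rows is dropped.

SQL:
SELECT a.title, b.name AS author
FROM books a
INNER JOIN authors b ON a.author_id = b.id

Result:
title            | author
-----------------+-------
Northern Lights  | Wilson
Hollow Hills     | Carter
Empty Rooms      | Brown 
The Red Mountain | Green 


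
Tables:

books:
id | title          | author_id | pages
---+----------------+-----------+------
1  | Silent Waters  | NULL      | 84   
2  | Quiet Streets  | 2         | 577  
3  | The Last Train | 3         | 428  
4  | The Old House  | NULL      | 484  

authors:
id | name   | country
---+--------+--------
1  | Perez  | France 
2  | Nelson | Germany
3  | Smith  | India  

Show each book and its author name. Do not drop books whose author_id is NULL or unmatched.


LEFT JOIN keeps every row from books (the left table); where author_id has no match in authors, the author columns become NULL. Walk through each book:
  - book 1 (Silent Waters): author_id=NULL, no match -> kept with NULL
  - book 2 (Quiet Streets): author_id=2 -> matches Nelson
  - book 3 (The Last Train): author_id=3 -> matches Smith
  - book 4 (The Old House): author_id=NULL, no match -> kept with NULL
All 4 rows appear; 2 have NULL author.

SQL:
SELECT a.title, b.name AS author
FROM books a
LEFT JOIN authors b ON a.author_id = b.id

Result:
title          | author
---------------+-------
Silent Waters  | NULL  
Quiet Streets  | Nelson
The Last Train | Smith 
The Old House  | NULL  


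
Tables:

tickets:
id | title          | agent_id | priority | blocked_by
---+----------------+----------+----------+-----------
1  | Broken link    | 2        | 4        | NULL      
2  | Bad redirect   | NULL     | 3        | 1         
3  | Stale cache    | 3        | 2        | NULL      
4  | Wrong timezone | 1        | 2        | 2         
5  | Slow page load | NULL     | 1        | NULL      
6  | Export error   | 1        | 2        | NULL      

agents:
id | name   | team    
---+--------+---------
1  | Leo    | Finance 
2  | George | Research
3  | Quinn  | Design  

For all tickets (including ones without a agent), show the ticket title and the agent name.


LEFT JOIN keeps every row from tickets (the left table); where agent_id has no match in agents, the agent columns become NULL. Walk through each ticket:
  - ticket 1 (Broken link): agent_id=2 -> matches George
  - ticket 2 (Bad redirect): agent_id=NULL, no match -> kept with NULL
  - ticket 3 (Stale cache): agent_id=3 -> matches Quinn
  - ticket 4 (Wrong timezone): agent_id=1 -> matches Leo
  - ticket 5 (Slow page load): agent_id=NULL, no match -> kept with NULL
  - ticket 6 (Export error): agent_id=1 -> matches Leo
All 6 rows appear; 2 have NULL agent.

SQL:
SELECT a.title, b.name AS agent
FROM tickets a
LEFT JOIN agents b ON a.agent_id = b.id

Result:
title          | agent 
---------------+-------
Broken link    | George
Bad redirect   | NULL  
Stale cache    | Quinn 
Wrong timezone | Leo   
Slow page load | NULL  
Export error   | Leo   
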